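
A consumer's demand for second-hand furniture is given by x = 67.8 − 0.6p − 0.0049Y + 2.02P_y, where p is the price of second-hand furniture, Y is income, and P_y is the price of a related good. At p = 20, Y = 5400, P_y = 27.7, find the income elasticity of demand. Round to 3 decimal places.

-0.310

x = 67.8 − 0.6(20) − 0.0049(5400) + 2.02(27.7) = 67.8 − 12 − 26.46 + 55.954 = 85.294.
∂x/∂Y = −0.0049, so E_I = -0.0049·(5400/85.294) ≈ -0.310.
E_I < 0: inferior good.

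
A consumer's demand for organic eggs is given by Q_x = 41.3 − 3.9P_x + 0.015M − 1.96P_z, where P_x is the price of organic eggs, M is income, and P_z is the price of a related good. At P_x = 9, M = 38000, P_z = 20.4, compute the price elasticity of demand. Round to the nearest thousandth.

At the given point, Q_x = 41.3 − 3.9(9) + 0.015(38000) − 1.96(20.4) = 41.3 − 35.1 + 570 − 39.984 = 536.216.
∂Q_x/∂P_x = −3.9, so E_p = (−3.9)·(9/536.216) ≈ -0.065.
|E_p| < 1: demand is inelastic.

-0.065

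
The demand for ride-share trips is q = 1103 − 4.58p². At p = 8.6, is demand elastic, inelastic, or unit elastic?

At p = 8.6, q = 764.2632.
dq/dp = −2·4.58·p = −78.776.
Point elasticity E = (dq/dp)·(p/q) = -78.776 × 8.6/764.2632 ≈ -0.886.
|E| ≈ 0.886 < 1, so demand is inelastic.

inelastic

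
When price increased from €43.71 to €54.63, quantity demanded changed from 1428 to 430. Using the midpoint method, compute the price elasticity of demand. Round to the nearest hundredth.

%Δq = (430 − 1428)/[(1428 + 430)/2] = -998/929 ≈ -1.0743.
%ΔP = (54.63 − 43.71)/[(43.71 + 54.63)/2] = 10.92/49.17 ≈ 0.2221.
Arc elasticity E = %Δq/%ΔP ≈ -1.0743/0.2221 ≈ -4.84.
|E| > 1: demand is elastic over this range.

-4.84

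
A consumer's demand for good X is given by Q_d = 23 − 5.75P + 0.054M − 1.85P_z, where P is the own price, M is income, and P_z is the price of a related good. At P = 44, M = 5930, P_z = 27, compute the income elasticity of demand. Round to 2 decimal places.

Substituting, Q_d = 23 − 5.75(44) + 0.054(5930) − 1.85(27) = 23 − 253 + 320.22 − 49.95 = 40.27.
∂Q_d/∂M = +0.054, so E_I = 0.054·(5930/40.27) ≈ 7.95.
E_I > 1: normal good (luxury).

7.95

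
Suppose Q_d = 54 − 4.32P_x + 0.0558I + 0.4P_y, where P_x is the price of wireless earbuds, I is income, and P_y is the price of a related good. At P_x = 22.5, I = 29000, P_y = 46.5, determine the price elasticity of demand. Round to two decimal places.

At the given point, Q_d = 54 − 4.32(22.5) + 0.0558(29000) + 0.4(46.5) = 54 − 97.2 + 1618.2 + 18.6 = 1593.6.
∂Q_d/∂P_x = −4.32, so E_p = (−4.32)·(22.5/1593.6) ≈ -0.06.
|E_p| < 1: demand is inelastic.

-0.06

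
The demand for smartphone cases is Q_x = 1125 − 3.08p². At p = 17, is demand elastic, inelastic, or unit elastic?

At p = 17, Q_x = 234.88.
dQ_x/dp = −2·3.08·p = −104.72.
Point elasticity E = (dQ_x/dp)·(p/Q_x) = -104.72 × 17/234.88 ≈ -7.579.
|E| ≈ 7.579 > 1, so demand is elastic.

elastic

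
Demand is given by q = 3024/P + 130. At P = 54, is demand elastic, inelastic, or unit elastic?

At P = 54, q = 186.
dq/dP = −3024/P² = −1.037.
Point elasticity E = (dq/dP)·(P/q) = -1.037 × 54/186 ≈ -0.301.
|E| ≈ 0.301 < 1, so demand is inelastic.

inelastic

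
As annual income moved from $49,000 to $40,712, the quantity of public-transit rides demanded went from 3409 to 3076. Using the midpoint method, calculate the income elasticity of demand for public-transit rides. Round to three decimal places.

%ΔQ = (3076 − 3409)/[(3409+3076)/2] = -333/3242.5 ≈ -0.1027.
%ΔI = (40,712 − 49,000)/[(49,000+40,712)/2] = -8288/44856 ≈ -0.1848.
E_I = %ΔQ/%ΔI ≈ 0.556.
E_I ∈ (0,1): normal good (necessity).

0.556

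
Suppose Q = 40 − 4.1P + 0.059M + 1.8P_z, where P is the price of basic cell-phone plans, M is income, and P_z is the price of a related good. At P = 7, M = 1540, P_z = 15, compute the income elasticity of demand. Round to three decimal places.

0.703

At the given point, Q = 40 − 4.1(7) + 0.059(1540) + 1.8(15) = 40 − 28.7 + 90.86 + 27 = 129.16.
∂Q/∂M = +0.059, so E_I = 0.059·(1540/129.16) ≈ 0.703.
E_I ∈ (0,1): normal good (necessity).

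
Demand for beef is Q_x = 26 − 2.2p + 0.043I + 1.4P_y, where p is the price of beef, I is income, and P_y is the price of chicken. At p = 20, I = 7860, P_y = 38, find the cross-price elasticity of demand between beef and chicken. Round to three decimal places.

0.143

At the given point, Q_x = 26 − 2.2(20) + 0.043(7860) + 1.4(38) = 26 − 44 + 337.98 + 53.2 = 373.18.
∂Q_x/∂P_y = +1.4, so E_xy = 1.4·(38/373.18) ≈ 0.143.
E_xy > 0: the goods are substitutes.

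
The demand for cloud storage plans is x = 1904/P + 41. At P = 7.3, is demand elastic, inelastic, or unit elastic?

At P = 7.3, x = 301.8219.
dx/dP = −1904/P² = −35.729.
Point elasticity E = (dx/dP)·(P/x) = -35.729 × 7.3/301.8219 ≈ -0.864.
|E| ≈ 0.864 < 1, so demand is inelastic.

inelastic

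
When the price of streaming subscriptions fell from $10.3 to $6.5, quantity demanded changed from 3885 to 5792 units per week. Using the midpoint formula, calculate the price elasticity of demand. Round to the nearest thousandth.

-0.871

%ΔQ = (5792 − 3885)/[(3885 + 5792)/2] = 1907/4838.5 ≈ 0.3941.
%Δp = (6.5 − 10.3)/[(10.3 + 6.5)/2] = -3.8/8.4 ≈ -0.4524.
Arc elasticity E = %ΔQ/%Δp ≈ 0.3941/-0.4524 ≈ -0.871.
|E| < 1: demand is inelastic over this range.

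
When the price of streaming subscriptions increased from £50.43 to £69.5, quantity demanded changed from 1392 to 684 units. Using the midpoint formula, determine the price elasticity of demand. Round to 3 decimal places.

%Δq = (684 − 1392)/[(1392 + 684)/2] = -708/1038 ≈ -0.6821.
%ΔP = (69.5 − 50.43)/[(50.43 + 69.5)/2] = 19.07/59.965 ≈ 0.3180.
Arc elasticity E = %Δq/%ΔP ≈ -0.6821/0.3180 ≈ -2.145.
|E| > 1: demand is elastic over this range.

-2.145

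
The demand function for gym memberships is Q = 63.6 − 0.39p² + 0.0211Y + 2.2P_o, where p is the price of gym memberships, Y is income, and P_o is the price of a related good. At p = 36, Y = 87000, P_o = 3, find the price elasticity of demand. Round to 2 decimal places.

-0.72

Q = 63.6 − 0.39(36)² + 0.0211(87000) + 2.2(3) = 63.6 − 505.44 + 1835.7 + 6.6 = 1400.46.
∂Q/∂p = −2·0.39·p = -28.08, so E_p = -28.08·(36/1400.46) ≈ -0.72.
|E_p| < 1: demand is inelastic.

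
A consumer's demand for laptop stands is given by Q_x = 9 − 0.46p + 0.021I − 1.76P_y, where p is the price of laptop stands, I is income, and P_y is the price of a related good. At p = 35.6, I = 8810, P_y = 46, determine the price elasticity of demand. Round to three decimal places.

-0.169

Q_x = 9 − 0.46(35.6) + 0.021(8810) − 1.76(46) = 9 − 16.376 + 185.01 − 80.96 = 96.674.
∂Q_x/∂p = −0.46, so E_p = (−0.46)·(35.6/96.674) ≈ -0.169.
|E_p| < 1: demand is inelastic.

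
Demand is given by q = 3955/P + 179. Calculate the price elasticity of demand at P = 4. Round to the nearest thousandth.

At P = 4, q = 1167.75.
dq/dP = −3955/P² = −247.1875.
Point elasticity E = (dq/dP)·(P/q) = -247.1875 × 4/1167.75 ≈ -0.847.
|E| < 1, so demand is inelastic at this price.

-0.847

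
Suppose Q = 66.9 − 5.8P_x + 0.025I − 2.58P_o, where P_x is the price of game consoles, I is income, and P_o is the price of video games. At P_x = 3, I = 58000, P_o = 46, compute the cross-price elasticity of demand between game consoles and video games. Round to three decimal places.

Evaluating quantity at (P_x, I, P_o) gives Q = 66.9 − 5.8(3) + 0.025(58000) − 2.58(46) = 66.9 − 17.4 + 1450 − 118.68 = 1380.82.
∂Q/∂P_o = −2.58, so E_xy = -2.58·(46/1380.82) ≈ -0.086.
E_xy < 0: the goods are complements.

-0.086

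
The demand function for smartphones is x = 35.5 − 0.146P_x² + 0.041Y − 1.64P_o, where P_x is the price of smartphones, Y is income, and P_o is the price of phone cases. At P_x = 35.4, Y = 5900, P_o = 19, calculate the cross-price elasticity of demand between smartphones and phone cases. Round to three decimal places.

-0.492

First evaluate x: 35.5 − 0.146(35.4)² + 0.041(5900) − 1.64(19) = 35.5 − 182.9614 + 241.9 − 31.16 = 63.2786.
∂x/∂P_o = −1.64, so E_xy = -1.64·(19/63.2786) ≈ -0.492.
E_xy < 0: the goods are complements.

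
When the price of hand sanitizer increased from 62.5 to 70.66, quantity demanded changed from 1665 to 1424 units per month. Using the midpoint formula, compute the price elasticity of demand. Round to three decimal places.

-1.273

%Δq = (1424 − 1665)/[(1665 + 1424)/2] = -241/1544.5 ≈ -0.1560.
%Δp = (70.66 − 62.5)/[(62.5 + 70.66)/2] = 8.16/66.58 ≈ 0.1226.
Arc elasticity E = %Δq/%Δp ≈ -0.1560/0.1226 ≈ -1.273.
|E| > 1: demand is elastic over this range.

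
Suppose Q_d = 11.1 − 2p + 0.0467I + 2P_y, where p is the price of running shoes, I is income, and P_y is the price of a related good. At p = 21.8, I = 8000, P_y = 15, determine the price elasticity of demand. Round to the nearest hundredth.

-0.12

At the given point, Q_d = 11.1 − 2(21.8) + 0.0467(8000) + 2(15) = 11.1 − 43.6 + 373.6 + 30 = 371.1.
∂Q_d/∂p = −2, so E_p = (−2)·(21.8/371.1) ≈ -0.12.
|E_p| < 1: demand is inelastic.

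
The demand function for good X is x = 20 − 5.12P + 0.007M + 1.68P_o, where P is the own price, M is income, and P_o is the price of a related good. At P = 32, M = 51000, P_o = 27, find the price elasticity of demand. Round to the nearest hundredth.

First evaluate x: 20 − 5.12(32) + 0.007(51000) + 1.68(27) = 20 − 163.84 + 357 + 45.36 = 258.52.
∂x/∂P = −5.12, so E_p = (−5.12)·(32/258.52) ≈ -0.63.
|E_p| < 1: demand is inelastic.

-0.63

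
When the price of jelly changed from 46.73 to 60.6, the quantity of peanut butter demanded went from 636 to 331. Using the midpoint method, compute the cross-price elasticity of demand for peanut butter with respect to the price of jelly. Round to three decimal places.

-2.441

%ΔQ_x = (331 − 636)/[(636+331)/2] = -305/483.5 ≈ -0.6308.
%ΔP_y = (60.6 − 46.73)/[(46.73+60.6)/2] ≈ 0.2585.
E_xy = -0.6308/0.2585 ≈ -2.441.
E_xy < 0, so peanut butter and jelly are complements.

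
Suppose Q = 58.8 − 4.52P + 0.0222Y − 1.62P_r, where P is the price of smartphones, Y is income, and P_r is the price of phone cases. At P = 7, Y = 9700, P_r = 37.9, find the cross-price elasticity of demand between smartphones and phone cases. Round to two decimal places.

-0.34

First evaluate Q: 58.8 − 4.52(7) + 0.0222(9700) − 1.62(37.9) = 58.8 − 31.64 + 215.34 − 61.398 = 181.102.
∂Q/∂P_r = −1.62, so E_xy = -1.62·(37.9/181.102) ≈ -0.34.
E_xy < 0: the goods are complements.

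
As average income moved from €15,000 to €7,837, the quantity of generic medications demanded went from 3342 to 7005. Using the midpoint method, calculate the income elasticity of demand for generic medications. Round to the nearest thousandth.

%ΔQ = (7005 − 3342)/[(3342+7005)/2] = 3663/5173.5 ≈ 0.7080.
%ΔY = (7,837 − 15,000)/[(15,000+7,837)/2] = -7163/11418.5 ≈ -0.6273.
E_I = %ΔQ/%ΔY ≈ -1.129.
E_I < 0: inferior good.

-1.129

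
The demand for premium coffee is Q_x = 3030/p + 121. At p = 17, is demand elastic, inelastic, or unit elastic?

inelastic

At p = 17, Q_x = 299.2353.
dQ_x/dp = −3030/p² = −10.4844.
Point elasticity E = (dQ_x/dp)·(p/Q_x) = -10.4844 × 17/299.2353 ≈ -0.596.
|E| ≈ 0.596 < 1, so demand is inelastic.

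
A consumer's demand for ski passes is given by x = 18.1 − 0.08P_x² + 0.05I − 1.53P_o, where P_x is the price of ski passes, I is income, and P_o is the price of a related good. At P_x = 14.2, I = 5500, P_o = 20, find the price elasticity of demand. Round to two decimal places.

-0.13

Substituting, x = 18.1 − 0.08(14.2)² + 0.05(5500) − 1.53(20) = 18.1 − 16.1312 + 275 − 30.6 = 246.3688.
∂x/∂P_x = −2·0.08·P_x = -2.272, so E_p = -2.272·(14.2/246.3688) ≈ -0.13.
|E_p| < 1: demand is inelastic.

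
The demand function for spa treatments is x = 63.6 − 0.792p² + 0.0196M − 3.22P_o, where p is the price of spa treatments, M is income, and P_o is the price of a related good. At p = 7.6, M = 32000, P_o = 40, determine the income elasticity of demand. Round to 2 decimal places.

Substituting, x = 63.6 − 0.792(7.6)² + 0.0196(32000) − 3.22(40) = 63.6 − 45.7459 + 627.2 − 128.8 = 516.2541.
∂x/∂M = +0.0196, so E_I = 0.0196·(32000/516.2541) ≈ 1.21.
E_I > 1: normal good (luxury).

1.21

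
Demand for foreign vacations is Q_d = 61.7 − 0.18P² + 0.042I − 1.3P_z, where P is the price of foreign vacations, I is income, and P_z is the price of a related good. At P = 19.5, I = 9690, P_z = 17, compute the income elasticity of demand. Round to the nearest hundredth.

Substituting, Q_d = 61.7 − 0.18(19.5)² + 0.042(9690) − 1.3(17) = 61.7 − 68.445 + 406.98 − 22.1 = 378.135.
∂Q_d/∂I = +0.042, so E_I = 0.042·(9690/378.135) ≈ 1.08.
E_I > 1: normal good (luxury).

1.08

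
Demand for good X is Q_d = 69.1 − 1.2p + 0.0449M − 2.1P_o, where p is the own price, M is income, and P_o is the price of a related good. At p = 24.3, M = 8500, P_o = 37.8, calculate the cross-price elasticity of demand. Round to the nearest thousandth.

Evaluating quantity at (p, M, P_o) gives Q_d = 69.1 − 1.2(24.3) + 0.0449(8500) − 2.1(37.8) = 69.1 − 29.16 + 381.65 − 79.38 = 342.21.
∂Q_d/∂P_o = −2.1, so E_xy = -2.1·(37.8/342.21) ≈ -0.232.
E_xy < 0: the goods are complements.

-0.232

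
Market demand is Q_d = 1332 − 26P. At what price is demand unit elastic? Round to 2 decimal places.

25.62

For linear demand Q_d = a − bP, E = −bP/(a − bP). |E| = 1 ⇒ bP = a − bP ⇒ P = a/(2b).
P = 1332/(2·26) ≈ 25.62.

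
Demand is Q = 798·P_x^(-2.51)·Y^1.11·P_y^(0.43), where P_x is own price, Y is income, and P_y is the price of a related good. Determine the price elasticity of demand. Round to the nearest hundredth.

-2.51

For a Cobb–Douglas (constant-elasticity) form Q = A·P_x^α·…, the elasticity with respect to P_x equals the exponent α at every point.
Here the exponent on P_x is -2.51, so the price elasticity of demand is -2.51.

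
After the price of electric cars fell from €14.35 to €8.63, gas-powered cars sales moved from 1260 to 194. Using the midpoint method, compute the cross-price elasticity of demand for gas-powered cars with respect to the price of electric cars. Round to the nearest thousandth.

%ΔQ_x = (194 − 1260)/[(1260+194)/2] = -1066/727 ≈ -1.4663.
%ΔP_y = (8.63 − 14.35)/[(14.35+8.63)/2] ≈ -0.4978.
E_xy = -1.4663/-0.4978 ≈ 2.945.
E_xy > 0, so gas-powered cars and electric cars are substitutes.

2.945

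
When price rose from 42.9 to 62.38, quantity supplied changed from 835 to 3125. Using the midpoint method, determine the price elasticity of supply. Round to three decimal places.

3.125

%ΔQ = (3125 − 835)/[(835 + 3125)/2] = 2290/1980 ≈ 1.1566.
%ΔP = (62.38 − 42.9)/[(42.9 + 62.38)/2] = 19.48/52.64 ≈ 0.3701.
Arc elasticity E = %ΔQ/%ΔP ≈ 1.1566/0.3701 ≈ 3.125.
|E| > 1: supply is elastic over this range.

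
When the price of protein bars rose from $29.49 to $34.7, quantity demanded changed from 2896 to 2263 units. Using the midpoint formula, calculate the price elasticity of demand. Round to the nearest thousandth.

-1.512

%Δq = (2263 − 2896)/[(2896 + 2263)/2] = -633/2579.5 ≈ -0.2454.
%ΔP = (34.7 − 29.49)/[(29.49 + 34.7)/2] = 5.21/32.095 ≈ 0.1623.
Arc elasticity E = %Δq/%ΔP ≈ -0.2454/0.1623 ≈ -1.512.
|E| > 1: demand is elastic over this range.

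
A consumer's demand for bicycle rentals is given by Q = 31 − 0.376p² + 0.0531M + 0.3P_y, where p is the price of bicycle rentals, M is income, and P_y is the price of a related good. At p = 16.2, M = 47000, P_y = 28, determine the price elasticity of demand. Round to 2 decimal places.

-0.08

Substituting, Q = 31 − 0.376(16.2)² + 0.0531(47000) + 0.3(28) = 31 − 98.6774 + 2495.7 + 8.4 = 2436.4226.
∂Q/∂p = −2·0.376·p = -12.1824, so E_p = -12.1824·(16.2/2436.4226) ≈ -0.08.
|E_p| < 1: demand is inelastic.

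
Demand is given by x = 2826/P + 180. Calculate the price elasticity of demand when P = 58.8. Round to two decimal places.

-0.21

At P = 58.8, x = 228.0612.
dx/dP = −2826/P² = −0.8174.
Point elasticity E = (dx/dP)·(P/x) = -0.8174 × 58.8/228.0612 ≈ -0.21.
|E| < 1, so demand is inelastic at this price.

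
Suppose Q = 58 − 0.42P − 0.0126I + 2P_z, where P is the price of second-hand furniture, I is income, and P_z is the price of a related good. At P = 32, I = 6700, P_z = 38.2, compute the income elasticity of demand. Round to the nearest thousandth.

-2.310

Q = 58 − 0.42(32) − 0.0126(6700) + 2(38.2) = 58 − 13.44 − 84.42 + 76.4 = 36.54.
∂Q/∂I = −0.0126, so E_I = -0.0126·(6700/36.54) ≈ -2.310.
E_I < 0: inferior good.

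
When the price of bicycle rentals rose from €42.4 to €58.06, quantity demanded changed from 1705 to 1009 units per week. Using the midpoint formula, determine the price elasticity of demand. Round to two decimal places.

%Δq = (1009 − 1705)/[(1705 + 1009)/2] = -696/1357 ≈ -0.5129.
%ΔP = (58.06 − 42.4)/[(42.4 + 58.06)/2] = 15.66/50.23 ≈ 0.3118.
Arc elasticity E = %Δq/%ΔP ≈ -0.5129/0.3118 ≈ -1.65.
|E| > 1: demand is elastic over this range.

-1.65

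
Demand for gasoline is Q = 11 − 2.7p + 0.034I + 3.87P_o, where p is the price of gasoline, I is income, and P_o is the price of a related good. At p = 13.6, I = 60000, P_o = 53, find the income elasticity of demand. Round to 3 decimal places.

At the given point, Q = 11 − 2.7(13.6) + 0.034(60000) + 3.87(53) = 11 − 36.72 + 2040 + 205.11 = 2219.39.
∂Q/∂I = +0.034, so E_I = 0.034·(60000/2219.39) ≈ 0.919.
E_I ∈ (0,1): normal good (necessity).

0.919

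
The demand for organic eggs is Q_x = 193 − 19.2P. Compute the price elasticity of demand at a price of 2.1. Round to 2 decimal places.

At P = 2.1, Q_x = 152.68.
dQ_x/dP = −19.2.
Point elasticity E = (dQ_x/dP)·(P/Q_x) = -19.2 × 2.1/152.68 ≈ -0.26.
|E| < 1, so demand is inelastic at this price.

-0.26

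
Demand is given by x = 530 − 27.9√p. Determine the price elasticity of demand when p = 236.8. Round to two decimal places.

At p = 236.8, x = 100.6662.
dx/dp = −27.9/(2√p) = −27.9/(2·15.3883).
Point elasticity E = (dx/dp)·(p/x) = -0.9065 × 236.8/100.6662 ≈ -2.13.
|E| > 1, so demand is elastic at this price.

-2.13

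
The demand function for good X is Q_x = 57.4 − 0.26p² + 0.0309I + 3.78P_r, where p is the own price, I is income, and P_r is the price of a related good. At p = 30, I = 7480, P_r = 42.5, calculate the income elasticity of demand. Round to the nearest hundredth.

1.07

Substituting, Q_x = 57.4 − 0.26(30)² + 0.0309(7480) + 3.78(42.5) = 57.4 − 234 + 231.132 + 160.65 = 215.182.
∂Q_x/∂I = +0.0309, so E_I = 0.0309·(7480/215.182) ≈ 1.07.
E_I > 1: normal good (luxury).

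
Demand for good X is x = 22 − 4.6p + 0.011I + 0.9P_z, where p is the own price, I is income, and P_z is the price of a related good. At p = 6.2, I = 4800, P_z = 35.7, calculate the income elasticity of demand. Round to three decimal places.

0.673

Evaluating quantity at (p, I, P_z) gives x = 22 − 4.6(6.2) + 0.011(4800) + 0.9(35.7) = 22 − 28.52 + 52.8 + 32.13 = 78.41.
∂x/∂I = +0.011, so E_I = 0.011·(4800/78.41) ≈ 0.673.
E_I ∈ (0,1): normal good (necessity).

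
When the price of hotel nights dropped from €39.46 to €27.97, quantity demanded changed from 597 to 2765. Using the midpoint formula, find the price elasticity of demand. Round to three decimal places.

-3.784

%ΔQ = (2765 − 597)/[(597 + 2765)/2] = 2168/1681 ≈ 1.2897.
%ΔP = (27.97 − 39.46)/[(39.46 + 27.97)/2] = -11.49/33.715 ≈ -0.3408.
Arc elasticity E = %ΔQ/%ΔP ≈ 1.2897/-0.3408 ≈ -3.784.
|E| > 1: demand is elastic over this range.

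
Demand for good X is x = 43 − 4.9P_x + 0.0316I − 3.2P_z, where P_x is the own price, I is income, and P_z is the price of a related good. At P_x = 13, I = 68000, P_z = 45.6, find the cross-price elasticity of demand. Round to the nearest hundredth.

Substituting, x = 43 − 4.9(13) + 0.0316(68000) − 3.2(45.6) = 43 − 63.7 + 2148.8 − 145.92 = 1982.18.
∂x/∂P_z = −3.2, so E_xy = -3.2·(45.6/1982.18) ≈ -0.07.
E_xy < 0: the goods are complements.

-0.07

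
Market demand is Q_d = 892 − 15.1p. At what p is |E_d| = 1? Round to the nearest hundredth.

29.54

For linear demand Q_d = a − bp, E = −bp/(a − bp). |E| = 1 ⇒ bp = a − bp ⇒ p = a/(2b).
p = 892/(2·15.1) ≈ 29.54.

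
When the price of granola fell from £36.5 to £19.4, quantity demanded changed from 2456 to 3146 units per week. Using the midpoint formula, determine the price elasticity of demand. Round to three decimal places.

-0.403

%ΔQ = (3146 − 2456)/[(2456 + 3146)/2] = 690/2801 ≈ 0.2463.
%ΔP = (19.4 − 36.5)/[(36.5 + 19.4)/2] = -17.1/27.95 ≈ -0.6118.
Arc elasticity E = %ΔQ/%ΔP ≈ 0.2463/-0.6118 ≈ -0.403.
|E| < 1: demand is inelastic over this range.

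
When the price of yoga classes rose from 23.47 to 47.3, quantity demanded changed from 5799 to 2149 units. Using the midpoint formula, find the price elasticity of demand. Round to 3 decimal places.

%Δq = (2149 − 5799)/[(5799 + 2149)/2] = -3650/3974 ≈ -0.9185.
%Δp = (47.3 − 23.47)/[(23.47 + 47.3)/2] = 23.83/35.385 ≈ 0.6734.
Arc elasticity E = %Δq/%Δp ≈ -0.9185/0.6734 ≈ -1.364.
|E| > 1: demand is elastic over this range.

-1.364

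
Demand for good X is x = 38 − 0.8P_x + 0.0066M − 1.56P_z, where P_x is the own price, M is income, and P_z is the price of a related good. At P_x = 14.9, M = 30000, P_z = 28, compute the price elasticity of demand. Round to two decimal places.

At the given point, x = 38 − 0.8(14.9) + 0.0066(30000) − 1.56(28) = 38 − 11.92 + 198 − 43.68 = 180.4.
∂x/∂P_x = −0.8, so E_p = (−0.8)·(14.9/180.4) ≈ -0.07.
|E_p| < 1: demand is inelastic.

-0.07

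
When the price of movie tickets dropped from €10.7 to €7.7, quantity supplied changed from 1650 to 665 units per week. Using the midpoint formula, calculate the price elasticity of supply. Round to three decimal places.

2.610

%Δq = (665 − 1650)/[(1650 + 665)/2] = -985/1157.5 ≈ -0.8510.
%Δp = (7.7 − 10.7)/[(10.7 + 7.7)/2] = -3/9.2 ≈ -0.3261.
Arc elasticity E = %Δq/%Δp ≈ -0.8510/-0.3261 ≈ 2.610.
|E| > 1: supply is elastic over this range.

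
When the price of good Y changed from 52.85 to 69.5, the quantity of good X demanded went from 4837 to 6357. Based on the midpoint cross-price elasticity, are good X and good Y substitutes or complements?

substitutes

%ΔQ_x = (6357 − 4837)/[(4837+6357)/2] = 1520/5597 ≈ 0.2716.
%ΔP_y = (69.5 − 52.85)/[(52.85+69.5)/2] ≈ 0.2722.
E_xy = 0.2716/0.2722 ≈ 0.998.
E_xy > 0, so the goods are substitutes.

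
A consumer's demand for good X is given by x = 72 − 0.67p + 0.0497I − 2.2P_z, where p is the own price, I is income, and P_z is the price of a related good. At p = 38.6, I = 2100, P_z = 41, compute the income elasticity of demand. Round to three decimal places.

1.731

First evaluate x: 72 − 0.67(38.6) + 0.0497(2100) − 2.2(41) = 72 − 25.862 + 104.37 − 90.2 = 60.308.
∂x/∂I = +0.0497, so E_I = 0.0497·(2100/60.308) ≈ 1.731.
E_I > 1: normal good (luxury).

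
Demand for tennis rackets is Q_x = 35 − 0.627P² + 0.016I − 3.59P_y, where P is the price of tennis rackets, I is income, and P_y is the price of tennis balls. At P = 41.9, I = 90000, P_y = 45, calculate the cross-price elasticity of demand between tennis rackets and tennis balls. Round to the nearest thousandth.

At the given point, Q_x = 35 − 0.627(41.9)² + 0.016(90000) − 3.59(45) = 35 − 1100.7675 + 1440 − 161.55 = 212.6825.
∂Q_x/∂P_y = −3.59, so E_xy = -3.59·(45/212.6825) ≈ -0.760.
E_xy < 0: the goods are complements.

-0.760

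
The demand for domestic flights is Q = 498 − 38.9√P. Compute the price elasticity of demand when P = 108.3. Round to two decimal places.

-2.17

At P = 108.3, Q = 93.1783.
dQ/dP = −38.9/(2√P) = −38.9/(2·10.4067).
Point elasticity E = (dQ/dP)·(P/Q) = -1.869 × 108.3/93.1783 ≈ -2.17.
|E| > 1, so demand is elastic at this price.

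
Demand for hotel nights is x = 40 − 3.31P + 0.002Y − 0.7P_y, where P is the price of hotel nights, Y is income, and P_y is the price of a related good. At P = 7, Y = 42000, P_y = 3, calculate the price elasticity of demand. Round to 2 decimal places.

x = 40 − 3.31(7) + 0.002(42000) − 0.7(3) = 40 − 23.17 + 84 − 2.1 = 98.73.
∂x/∂P = −3.31, so E_p = (−3.31)·(7/98.73) ≈ -0.23.
|E_p| < 1: demand is inelastic.

-0.23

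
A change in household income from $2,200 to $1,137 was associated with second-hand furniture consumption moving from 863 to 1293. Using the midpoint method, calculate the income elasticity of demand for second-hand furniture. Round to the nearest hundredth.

%ΔQ = (1293 − 863)/[(863+1293)/2] = 430/1078 ≈ 0.3989.
%ΔM = (1,137 − 2,200)/[(2,200+1,137)/2] = -1063/1668.5 ≈ -0.6371.
E_I = %ΔQ/%ΔM ≈ -0.63.
E_I < 0: inferior good.

-0.63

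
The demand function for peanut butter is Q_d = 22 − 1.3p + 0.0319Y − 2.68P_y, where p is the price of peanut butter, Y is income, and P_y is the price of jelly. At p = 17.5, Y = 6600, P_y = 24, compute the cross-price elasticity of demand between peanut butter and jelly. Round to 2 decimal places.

Substituting, Q_d = 22 − 1.3(17.5) + 0.0319(6600) − 2.68(24) = 22 − 22.75 + 210.54 − 64.32 = 145.47.
∂Q_d/∂P_y = −2.68, so E_xy = -2.68·(24/145.47) ≈ -0.44.
E_xy < 0: the goods are complements.

-0.44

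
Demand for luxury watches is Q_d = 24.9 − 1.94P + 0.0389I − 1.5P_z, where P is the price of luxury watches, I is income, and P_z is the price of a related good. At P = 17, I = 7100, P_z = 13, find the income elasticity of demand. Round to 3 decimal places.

Substituting, Q_d = 24.9 − 1.94(17) + 0.0389(7100) − 1.5(13) = 24.9 − 32.98 + 276.19 − 19.5 = 248.61.
∂Q_d/∂I = +0.0389, so E_I = 0.0389·(7100/248.61) ≈ 1.111.
E_I > 1: normal good (luxury).

1.111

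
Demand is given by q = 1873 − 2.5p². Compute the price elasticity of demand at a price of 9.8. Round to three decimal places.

At p = 9.8, q = 1632.9.
dq/dp = −2·2.5·p = −49.
Point elasticity E = (dq/dp)·(p/q) = -49 × 9.8/1632.9 ≈ -0.294.
|E| < 1, so demand is inelastic at this price.

-0.294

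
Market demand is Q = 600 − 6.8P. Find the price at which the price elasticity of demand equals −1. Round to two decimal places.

For linear demand Q = a − bP, E = −bP/(a − bP). |E| = 1 ⇒ bP = a − bP ⇒ P = a/(2b).
P = 600/(2·6.8) ≈ 44.12.

44.12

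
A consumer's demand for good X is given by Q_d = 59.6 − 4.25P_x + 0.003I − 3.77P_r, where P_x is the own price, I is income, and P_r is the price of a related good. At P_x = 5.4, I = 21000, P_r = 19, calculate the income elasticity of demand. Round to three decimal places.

2.248

Substituting, Q_d = 59.6 − 4.25(5.4) + 0.003(21000) − 3.77(19) = 59.6 − 22.95 + 63 − 71.63 = 28.02.
∂Q_d/∂I = +0.003, so E_I = 0.003·(21000/28.02) ≈ 2.248.
E_I > 1: normal good (luxury).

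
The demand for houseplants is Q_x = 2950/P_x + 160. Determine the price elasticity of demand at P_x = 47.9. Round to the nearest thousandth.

-0.278

At P_x = 47.9, Q_x = 221.5866.
dQ_x/dP_x = −2950/P_x² = −1.2857.
Point elasticity E = (dQ_x/dP_x)·(P_x/Q_x) = -1.2857 × 47.9/221.5866 ≈ -0.278.
|E| < 1, so demand is inelastic at this price.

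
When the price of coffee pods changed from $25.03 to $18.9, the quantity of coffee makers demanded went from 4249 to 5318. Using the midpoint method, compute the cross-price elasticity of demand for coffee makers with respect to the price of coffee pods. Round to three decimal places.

%ΔQ_x = (5318 − 4249)/[(4249+5318)/2] = 1069/4783.5 ≈ 0.2235.
%ΔP_y = (18.9 − 25.03)/[(25.03+18.9)/2] ≈ -0.2791.
E_xy = 0.2235/-0.2791 ≈ -0.801.
E_xy < 0, so coffee makers and coffee pods are complements.

-0.801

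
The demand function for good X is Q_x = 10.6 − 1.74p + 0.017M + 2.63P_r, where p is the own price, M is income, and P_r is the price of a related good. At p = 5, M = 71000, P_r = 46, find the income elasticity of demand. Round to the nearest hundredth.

0.91

Substituting, Q_x = 10.6 − 1.74(5) + 0.017(71000) + 2.63(46) = 10.6 − 8.7 + 1207 + 120.98 = 1329.88.
∂Q_x/∂M = +0.017, so E_I = 0.017·(71000/1329.88) ≈ 0.91.
E_I ∈ (0,1): normal good (necessity).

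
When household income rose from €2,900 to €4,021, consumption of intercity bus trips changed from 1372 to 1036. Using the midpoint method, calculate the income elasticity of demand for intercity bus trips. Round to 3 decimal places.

%ΔQ = (1036 − 1372)/[(1372+1036)/2] = -336/1204 ≈ -0.2791.
%ΔY = (4,021 − 2,900)/[(2,900+4,021)/2] = 1121/3460.5 ≈ 0.3239.
E_I = %ΔQ/%ΔY ≈ -0.861.
E_I < 0: inferior good.

-0.861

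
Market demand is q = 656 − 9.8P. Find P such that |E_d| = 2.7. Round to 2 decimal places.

48.85

Set −bP/(a − bP) = −2.7 ⇒ bP = 2.7(a − bP) ⇒ bP(1+2.7) = 2.7·a.
P = 2.7·656/(9.8·3.7) ≈ 48.85.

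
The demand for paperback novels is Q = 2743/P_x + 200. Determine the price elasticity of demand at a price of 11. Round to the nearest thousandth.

-0.555

At P_x = 11, Q = 449.3636.
dQ/dP_x = −2743/P_x² = −22.6694.
Point elasticity E = (dQ/dP_x)·(P_x/Q) = -22.6694 × 11/449.3636 ≈ -0.555.
|E| < 1, so demand is inelastic at this price.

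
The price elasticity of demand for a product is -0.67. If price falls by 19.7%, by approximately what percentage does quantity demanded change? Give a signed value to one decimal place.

%ΔQ ≈ E × %ΔP = (-0.67) × (-19.7%) ≈ 13.2%.

13.2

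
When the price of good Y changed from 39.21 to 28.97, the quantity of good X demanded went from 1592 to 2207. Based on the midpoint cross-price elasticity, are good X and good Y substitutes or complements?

complements

%ΔQ_x = (2207 − 1592)/[(1592+2207)/2] = 615/1899.5 ≈ 0.3238.
%ΔP_y = (28.97 − 39.21)/[(39.21+28.97)/2] ≈ -0.3004.
E_xy = 0.3238/-0.3004 ≈ -1.078.
E_xy < 0, so the goods are complements.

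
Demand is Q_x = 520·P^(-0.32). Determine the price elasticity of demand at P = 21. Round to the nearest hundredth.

-0.32

For a Cobb–Douglas (constant-elasticity) form Q_x = A·P^α·…, the elasticity with respect to P equals the exponent α at every point.
Here the exponent on P is -0.32, so the price elasticity of demand is -0.32.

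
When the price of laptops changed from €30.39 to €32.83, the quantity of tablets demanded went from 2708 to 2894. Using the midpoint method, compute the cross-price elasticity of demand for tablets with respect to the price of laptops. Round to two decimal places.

0.86

%ΔQ_x = (2894 − 2708)/[(2708+2894)/2] = 186/2801 ≈ 0.0664.
%ΔP_y = (32.83 − 30.39)/[(30.39+32.83)/2] ≈ 0.0772.
E_xy = 0.0664/0.0772 ≈ 0.86.
E_xy > 0, so tablets and laptops are substitutes.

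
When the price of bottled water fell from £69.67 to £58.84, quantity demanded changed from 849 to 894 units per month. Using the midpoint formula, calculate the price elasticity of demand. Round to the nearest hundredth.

-0.31

%ΔQ = (894 − 849)/[(849 + 894)/2] = 45/871.5 ≈ 0.0516.
%Δp = (58.84 − 69.67)/[(69.67 + 58.84)/2] = -10.83/64.255 ≈ -0.1685.
Arc elasticity E = %ΔQ/%Δp ≈ 0.0516/-0.1685 ≈ -0.31.
|E| < 1: demand is inelastic over this range.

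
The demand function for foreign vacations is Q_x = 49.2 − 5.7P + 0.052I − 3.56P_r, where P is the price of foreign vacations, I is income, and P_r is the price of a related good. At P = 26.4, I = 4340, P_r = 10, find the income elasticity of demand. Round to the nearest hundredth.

2.54

First evaluate Q_x: 49.2 − 5.7(26.4) + 0.052(4340) − 3.56(10) = 49.2 − 150.48 + 225.68 − 35.6 = 88.8.
∂Q_x/∂I = +0.052, so E_I = 0.052·(4340/88.8) ≈ 2.54.
E_I > 1: normal good (luxury).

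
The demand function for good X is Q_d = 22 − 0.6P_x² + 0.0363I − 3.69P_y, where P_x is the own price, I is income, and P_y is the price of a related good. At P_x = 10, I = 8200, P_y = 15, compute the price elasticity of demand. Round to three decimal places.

Q_d = 22 − 0.6(10)² + 0.0363(8200) − 3.69(15) = 22 − 60 + 297.66 − 55.35 = 204.31.
∂Q_d/∂P_x = −2·0.6·P_x = -12, so E_p = -12·(10/204.31) ≈ -0.587.
|E_p| < 1: demand is inelastic.

-0.587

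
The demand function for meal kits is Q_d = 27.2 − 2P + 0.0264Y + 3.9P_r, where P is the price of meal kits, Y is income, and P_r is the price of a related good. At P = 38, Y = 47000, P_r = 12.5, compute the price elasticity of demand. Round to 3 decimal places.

-0.061

Q_d = 27.2 − 2(38) + 0.0264(47000) + 3.9(12.5) = 27.2 − 76 + 1240.8 + 48.75 = 1240.75.
∂Q_d/∂P = −2, so E_p = (−2)·(38/1240.75) ≈ -0.061.
|E_p| < 1: demand is inelastic.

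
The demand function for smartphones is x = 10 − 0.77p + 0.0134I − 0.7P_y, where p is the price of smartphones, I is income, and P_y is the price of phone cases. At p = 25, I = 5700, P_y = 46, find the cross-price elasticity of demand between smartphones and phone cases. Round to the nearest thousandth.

-0.922

x = 10 − 0.77(25) + 0.0134(5700) − 0.7(46) = 10 − 19.25 + 76.38 − 32.2 = 34.93.
∂x/∂P_y = −0.7, so E_xy = -0.7·(46/34.93) ≈ -0.922.
E_xy < 0: the goods are complements.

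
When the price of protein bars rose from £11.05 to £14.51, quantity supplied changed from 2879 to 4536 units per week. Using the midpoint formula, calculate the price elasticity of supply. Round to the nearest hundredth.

%Δq = (4536 − 2879)/[(2879 + 4536)/2] = 1657/3707.5 ≈ 0.4469.
%Δp = (14.51 − 11.05)/[(11.05 + 14.51)/2] = 3.46/12.78 ≈ 0.2707.
Arc elasticity E = %Δq/%Δp ≈ 0.4469/0.2707 ≈ 1.65.
|E| > 1: supply is elastic over this range.

1.65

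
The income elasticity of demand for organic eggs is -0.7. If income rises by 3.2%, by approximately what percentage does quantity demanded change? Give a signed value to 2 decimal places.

%ΔQ ≈ E × %ΔI = (-0.7) × (3.2%) = -2.24%.

-2.24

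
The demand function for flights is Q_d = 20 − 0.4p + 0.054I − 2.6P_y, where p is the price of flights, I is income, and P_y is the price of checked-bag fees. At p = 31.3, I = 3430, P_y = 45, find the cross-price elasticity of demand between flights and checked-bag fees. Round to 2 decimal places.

-1.55

First evaluate Q_d: 20 − 0.4(31.3) + 0.054(3430) − 2.6(45) = 20 − 12.52 + 185.22 − 117 = 75.7.
∂Q_d/∂P_y = −2.6, so E_xy = -2.6·(45/75.7) ≈ -1.55.
E_xy < 0: the goods are complements.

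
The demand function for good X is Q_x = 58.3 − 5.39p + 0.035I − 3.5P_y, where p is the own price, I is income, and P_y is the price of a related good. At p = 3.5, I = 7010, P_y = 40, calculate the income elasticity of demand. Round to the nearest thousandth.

Substituting, Q_x = 58.3 − 5.39(3.5) + 0.035(7010) − 3.5(40) = 58.3 − 18.865 + 245.35 − 140 = 144.785.
∂Q_x/∂I = +0.035, so E_I = 0.035·(7010/144.785) ≈ 1.695.
E_I > 1: normal good (luxury).

1.695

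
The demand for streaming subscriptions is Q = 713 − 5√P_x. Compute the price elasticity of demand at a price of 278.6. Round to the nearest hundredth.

At P_x = 278.6, Q = 629.5434.
dQ/dP_x = −5/(2√P_x) = −5/(2·16.6913).
Point elasticity E = (dQ/dP_x)·(P_x/Q) = -0.1498 × 278.6/629.5434 ≈ -0.07.
|E| < 1, so demand is inelastic at this price.

-0.07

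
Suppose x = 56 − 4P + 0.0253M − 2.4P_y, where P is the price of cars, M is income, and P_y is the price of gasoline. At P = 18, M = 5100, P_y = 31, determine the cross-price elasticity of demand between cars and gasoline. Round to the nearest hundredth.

-1.93

At the given point, x = 56 − 4(18) + 0.0253(5100) − 2.4(31) = 56 − 72 + 129.03 − 74.4 = 38.63.
∂x/∂P_y = −2.4, so E_xy = -2.4·(31/38.63) ≈ -1.93.
E_xy < 0: the goods are complements.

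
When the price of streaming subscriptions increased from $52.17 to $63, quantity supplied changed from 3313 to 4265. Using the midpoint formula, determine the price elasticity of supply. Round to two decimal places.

1.34

%ΔQ = (4265 − 3313)/[(3313 + 4265)/2] = 952/3789 ≈ 0.2513.
%ΔP = (63 − 52.17)/[(52.17 + 63)/2] = 10.83/57.585 ≈ 0.1881.
Arc elasticity E = %ΔQ/%ΔP ≈ 0.2513/0.1881 ≈ 1.34.
|E| > 1: supply is elastic over this range.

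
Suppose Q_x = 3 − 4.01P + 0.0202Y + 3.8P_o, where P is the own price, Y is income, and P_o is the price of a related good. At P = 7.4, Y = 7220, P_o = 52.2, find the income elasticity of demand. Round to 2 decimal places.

Substituting, Q_x = 3 − 4.01(7.4) + 0.0202(7220) + 3.8(52.2) = 3 − 29.674 + 145.844 + 198.36 = 317.53.
∂Q_x/∂Y = +0.0202, so E_I = 0.0202·(7220/317.53) ≈ 0.46.
E_I ∈ (0,1): normal good (necessity).

0.46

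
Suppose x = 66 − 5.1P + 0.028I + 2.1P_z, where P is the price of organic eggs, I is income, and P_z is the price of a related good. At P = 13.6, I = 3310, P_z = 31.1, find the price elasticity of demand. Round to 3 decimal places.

Evaluating quantity at (P, I, P_z) gives x = 66 − 5.1(13.6) + 0.028(3310) + 2.1(31.1) = 66 − 69.36 + 92.68 + 65.31 = 154.63.
∂x/∂P = −5.1, so E_p = (−5.1)·(13.6/154.63) ≈ -0.449.
|E_p| < 1: demand is inelastic.

-0.449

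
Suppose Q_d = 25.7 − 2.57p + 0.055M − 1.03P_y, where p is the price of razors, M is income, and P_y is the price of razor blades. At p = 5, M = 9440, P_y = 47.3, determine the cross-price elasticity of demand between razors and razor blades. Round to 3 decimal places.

-0.101

Q_d = 25.7 − 2.57(5) + 0.055(9440) − 1.03(47.3) = 25.7 − 12.85 + 519.2 − 48.719 = 483.331.
∂Q_d/∂P_y = −1.03, so E_xy = -1.03·(47.3/483.331) ≈ -0.101.
E_xy < 0: the goods are complements.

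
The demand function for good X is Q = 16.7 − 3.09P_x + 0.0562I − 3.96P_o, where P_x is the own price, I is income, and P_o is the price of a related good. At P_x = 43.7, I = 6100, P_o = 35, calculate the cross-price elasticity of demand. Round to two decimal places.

-1.61

Evaluating quantity at (P_x, I, P_o) gives Q = 16.7 − 3.09(43.7) + 0.0562(6100) − 3.96(35) = 16.7 − 135.033 + 342.82 − 138.6 = 85.887.
∂Q/∂P_o = −3.96, so E_xy = -3.96·(35/85.887) ≈ -1.61.
E_xy < 0: the goods are complements.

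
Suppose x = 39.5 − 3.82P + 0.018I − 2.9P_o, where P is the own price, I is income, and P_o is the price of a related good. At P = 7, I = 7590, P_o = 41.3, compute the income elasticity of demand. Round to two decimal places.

4.61

Evaluating quantity at (P, I, P_o) gives x = 39.5 − 3.82(7) + 0.018(7590) − 2.9(41.3) = 39.5 − 26.74 + 136.62 − 119.77 = 29.61.
∂x/∂I = +0.018, so E_I = 0.018·(7590/29.61) ≈ 4.61.
E_I > 1: normal good (luxury).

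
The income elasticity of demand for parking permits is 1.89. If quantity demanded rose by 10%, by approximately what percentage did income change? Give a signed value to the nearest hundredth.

%ΔQ ≈ E × %ΔI ⇒ %ΔI = %ΔQ / E = (10%)/(1.89) ≈ 5.29%.

5.29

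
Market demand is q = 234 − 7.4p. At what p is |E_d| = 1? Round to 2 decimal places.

For linear demand q = a − bp, E = −bp/(a − bp). |E| = 1 ⇒ bp = a − bp ⇒ p = a/(2b).
p = 234/(2·7.4) ≈ 15.81.

15.81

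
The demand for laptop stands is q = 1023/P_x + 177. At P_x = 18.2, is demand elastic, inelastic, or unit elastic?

inelastic

At P_x = 18.2, q = 233.2088.
dq/dP_x = −1023/P_x² = −3.0884.
Point elasticity E = (dq/dP_x)·(P_x/q) = -3.0884 × 18.2/233.2088 ≈ -0.241.
|E| ≈ 0.241 < 1, so demand is inelastic.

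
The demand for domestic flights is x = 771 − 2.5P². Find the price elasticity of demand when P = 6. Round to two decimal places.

At P = 6, x = 681.
dx/dP = −2·2.5·P = −30.
Point elasticity E = (dx/dP)·(P/x) = -30 × 6/681 ≈ -0.26.
|E| < 1, so demand is inelastic at this price.

-0.26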